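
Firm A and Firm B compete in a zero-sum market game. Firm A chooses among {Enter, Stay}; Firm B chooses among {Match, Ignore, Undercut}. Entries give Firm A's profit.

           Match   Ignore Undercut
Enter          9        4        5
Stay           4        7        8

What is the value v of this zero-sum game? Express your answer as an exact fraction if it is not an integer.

47/8

Row minima: Enter → 4, Stay → 4; maximin = 4.
Column maxima: Match → 9, Ignore → 7, Undercut → 8; minimax = 7.
4 ≠ 7, so there is no saddle point; optimal play is mixed.
Undercut is strictly dominated by Ignore (it gives Firm A strictly more in every row), so Firm B never plays it.
On the remaining 2×2 (Enter, Stay vs Match, Ignore):
Let Firm A play Enter with probability p. Expected payoff against Match: 9p + 4(1−p) = 5p + 4; against Ignore: 4p + 7(1−p) = −3p + 7.
Setting these equal: 5p + 4 = −3p + 7 ⇒ 8p = 3 ⇒ p = 3/8, and the value is (5)·(3/8) + 4 = 47/8.
For Firm B: with q = P(Match), equating Enter's and Stay's payoffs gives 5q + 4 = −3q + 7 ⇒ q = 3/8.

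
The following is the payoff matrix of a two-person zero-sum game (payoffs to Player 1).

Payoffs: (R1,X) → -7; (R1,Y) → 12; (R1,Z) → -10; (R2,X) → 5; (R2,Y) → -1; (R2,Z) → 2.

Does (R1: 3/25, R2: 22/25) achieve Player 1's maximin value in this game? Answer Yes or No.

Against X this mix gives (3/25)·(-7) + (22/25)·5 = 89/25.
Against Y this mix gives (3/25)·12 + (22/25)·(-1) = 14/25.
Against Z this mix gives (3/25)·(-10) + (22/25)·2 = 14/25.
All of Player 2's active replies (Y, Z) yield 14/25, and no column does worse for Player 1. The mix makes Player 2 indifferent and guarantees 14/25, so it is optimal.

Yes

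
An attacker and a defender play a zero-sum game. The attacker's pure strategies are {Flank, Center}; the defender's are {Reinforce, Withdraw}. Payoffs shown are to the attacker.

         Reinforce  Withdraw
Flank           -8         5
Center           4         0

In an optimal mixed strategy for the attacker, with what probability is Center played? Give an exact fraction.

13/17

Row minima: Flank → -8, Center → 0; maximin = 0.
Column maxima: Reinforce → 4, Withdraw → 5; minimax = 4.
0 ≠ 4, so there is no saddle point; optimal play is mixed.
Let the attacker play Flank with probability p. Expected payoff against Reinforce: (-8)p + 4(1−p) = −12p + 4; against Withdraw: 5p + 0(1−p) = 5p.
Setting these equal: −12p + 4 = 5p ⇒ −17p = -4 ⇒ p = 4/17, and the value is (-12)·(4/17) + 4 = 20/17.
For the defender: with q = P(Reinforce), equating Flank's and Center's payoffs gives −13q + 5 = 4q ⇒ q = 5/17.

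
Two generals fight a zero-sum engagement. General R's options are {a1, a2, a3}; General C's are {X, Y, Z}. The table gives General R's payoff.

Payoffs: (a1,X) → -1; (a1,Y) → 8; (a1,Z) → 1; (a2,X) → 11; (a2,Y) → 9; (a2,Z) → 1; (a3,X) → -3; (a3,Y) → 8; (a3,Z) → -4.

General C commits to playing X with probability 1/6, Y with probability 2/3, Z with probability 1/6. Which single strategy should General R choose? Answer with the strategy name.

Expected payoff of a1: (1/6)·(-1) + (2/3)·8 + (1/6)·1 = 16/3.
Expected payoff of a2: (1/6)·11 + (2/3)·9 + (1/6)·1 = 8.
Expected payoff of a3: (1/6)·(-3) + (2/3)·8 + (1/6)·(-4) = 25/6.
The largest is 8, so General R's best response is a2.

a2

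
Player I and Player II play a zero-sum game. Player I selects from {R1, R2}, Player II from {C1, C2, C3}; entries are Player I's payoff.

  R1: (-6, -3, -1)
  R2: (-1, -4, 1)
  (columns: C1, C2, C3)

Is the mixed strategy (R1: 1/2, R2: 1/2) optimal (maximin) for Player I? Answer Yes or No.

Against C1 this mix gives (1/2)·(-6) + (1/2)·(-1) = -7/2.
Against C2 this mix gives (1/2)·(-3) + (1/2)·(-4) = -7/2.
Against C3 this mix gives (1/2)·(-1) + (1/2)·1 = 0.
All of Player II's active replies (C1, C2) yield -7/2, and no column does worse for Player I. The mix makes Player II indifferent and guarantees -7/2, so it is optimal.

Yes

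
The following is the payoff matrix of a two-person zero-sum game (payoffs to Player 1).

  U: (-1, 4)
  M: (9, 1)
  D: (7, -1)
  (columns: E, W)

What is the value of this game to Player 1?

37/13

Row minima: U → -1, M → 1, D → -1; maximin = 1.
Column maxima: E → 9, W → 4; minimax = 4.
1 ≠ 4, so there is no saddle point; optimal play is mixed.
D is strictly dominated by M, so Player 1 never plays it.
On the remaining 2×2 (U, M vs E, W):
Let Player 1 play U with probability p. Expected payoff against E: (-1)p + 9(1−p) = −10p + 9; against W: 4p + 1(1−p) = 3p + 1.
Setting these equal: −10p + 9 = 3p + 1 ⇒ −13p = -8 ⇒ p = 8/13, and the value is (-10)·(8/13) + 9 = 37/13.
For Player 2: with q = P(E), equating U's and M's payoffs gives −5q + 4 = 8q + 1 ⇒ q = 3/13.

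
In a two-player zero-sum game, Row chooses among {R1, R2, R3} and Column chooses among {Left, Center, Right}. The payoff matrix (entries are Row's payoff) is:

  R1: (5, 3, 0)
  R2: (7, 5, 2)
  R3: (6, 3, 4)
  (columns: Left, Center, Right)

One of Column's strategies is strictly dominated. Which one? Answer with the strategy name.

Center holds Row's payoff strictly below Left in every row: 3 < 5, 5 < 7, 3 < 6.
So Left is strictly dominated for Column.

Left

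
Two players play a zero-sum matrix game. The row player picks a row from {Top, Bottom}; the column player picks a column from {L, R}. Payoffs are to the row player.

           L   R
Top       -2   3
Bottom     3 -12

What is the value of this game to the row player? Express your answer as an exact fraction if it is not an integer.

-3/4

Row minima: Top → -2, Bottom → -12; maximin = -2.
Column maxima: L → 3, R → 3; minimax = 3.
-2 ≠ 3, so there is no saddle point; optimal play is mixed.
Let the row player play Top with probability p. Expected payoff against L: (-2)p + 3(1−p) = −5p + 3; against R: 3p + (-12)(1−p) = 15p − 12.
Setting these equal: −5p + 3 = 15p − 12 ⇒ −20p = -15 ⇒ p = 3/4, and the value is (-5)·(3/4) + 3 = -3/4.
For the column player: with q = P(L), equating Top's and Bottom's payoffs gives −5q + 3 = 15q − 12 ⇒ q = 3/4.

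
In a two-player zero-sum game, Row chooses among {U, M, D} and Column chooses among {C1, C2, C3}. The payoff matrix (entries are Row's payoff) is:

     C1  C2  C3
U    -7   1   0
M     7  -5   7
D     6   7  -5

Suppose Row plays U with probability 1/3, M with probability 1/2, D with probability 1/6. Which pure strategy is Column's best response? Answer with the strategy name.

If Column plays C1, Row's expected payoff is (1/3)·(-7) + (1/2)·7 + (1/6)·6 = 13/6.
If Column plays C2, Row's expected payoff is (1/3)·1 + (1/2)·(-5) + (1/6)·7 = -1.
If Column plays C3, Row's expected payoff is (1/3)·0 + (1/2)·7 + (1/6)·(-5) = 8/3.
Column minimizes Row's payoff; the smallest is -1, so the best response is C2.

C2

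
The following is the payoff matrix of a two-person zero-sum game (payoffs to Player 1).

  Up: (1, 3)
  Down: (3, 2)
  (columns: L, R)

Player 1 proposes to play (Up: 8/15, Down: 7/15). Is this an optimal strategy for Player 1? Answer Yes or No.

No

Against L this mix gives (8/15)·1 + (7/15)·3 = 29/15.
Against R this mix gives (8/15)·3 + (7/15)·2 = 38/15.
Player 2 will play L, holding Player 1 to 29/15. Shifting weight toward the row that does better against L would raise this floor (the equalizing mix achieves 7/3 against both L and R), so the proposed strategy is not optimal.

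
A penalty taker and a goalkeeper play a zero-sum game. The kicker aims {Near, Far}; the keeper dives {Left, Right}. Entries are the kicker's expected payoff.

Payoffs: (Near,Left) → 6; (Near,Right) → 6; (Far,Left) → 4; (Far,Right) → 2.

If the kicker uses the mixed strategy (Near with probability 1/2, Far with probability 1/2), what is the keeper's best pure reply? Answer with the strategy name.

If the keeper plays Left, the kicker's expected payoff is (1/2)·6 + (1/2)·4 = 5.
If the keeper plays Right, the kicker's expected payoff is (1/2)·6 + (1/2)·2 = 4.
The keeper minimizes the kicker's payoff; the smallest is 4, so the best response is Right.

Right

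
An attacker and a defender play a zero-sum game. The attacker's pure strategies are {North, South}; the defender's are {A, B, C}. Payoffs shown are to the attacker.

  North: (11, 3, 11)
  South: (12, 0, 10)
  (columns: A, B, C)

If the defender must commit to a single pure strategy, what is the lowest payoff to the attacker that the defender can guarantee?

3

Column maxima: A → 12, B → 3, C → 11.
The smallest of these is 3.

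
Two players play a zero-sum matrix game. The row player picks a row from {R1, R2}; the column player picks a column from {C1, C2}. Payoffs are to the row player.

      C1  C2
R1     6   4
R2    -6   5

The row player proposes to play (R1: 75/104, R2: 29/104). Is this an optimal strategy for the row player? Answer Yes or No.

No

Against C1 this mix gives (75/104)·6 + (29/104)·(-6) = 69/26.
Against C2 this mix gives (75/104)·4 + (29/104)·5 = 445/104.
The column player will play C1, holding the row player to 69/26. Shifting weight toward the row that does better against C1 would raise this floor (the equalizing mix achieves 54/13 against both C1 and C2), so the proposed strategy is not optimal.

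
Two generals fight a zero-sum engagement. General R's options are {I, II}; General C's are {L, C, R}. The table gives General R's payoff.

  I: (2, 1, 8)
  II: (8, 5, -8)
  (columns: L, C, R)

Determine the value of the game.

12/5

Row minima: I → 1, II → -8; maximin = 1.
Column maxima: L → 8, C → 5, R → 8; minimax = 5.
1 ≠ 5, so there is no saddle point; optimal play is mixed.
L is strictly dominated by C (it gives General R strictly more in every row), so General C never plays it.
On the remaining 2×2 (I, II vs C, R):
Let General R play I with probability p. Expected payoff against C: 1p + 5(1−p) = −4p + 5; against R: 8p + (-8)(1−p) = 16p − 8.
Setting these equal: −4p + 5 = 16p − 8 ⇒ −20p = -13 ⇒ p = 13/20, and the value is (-4)·(13/20) + 5 = 12/5.
For General C: with q = P(C), equating I's and II's payoffs gives −7q + 8 = 13q − 8 ⇒ q = 4/5.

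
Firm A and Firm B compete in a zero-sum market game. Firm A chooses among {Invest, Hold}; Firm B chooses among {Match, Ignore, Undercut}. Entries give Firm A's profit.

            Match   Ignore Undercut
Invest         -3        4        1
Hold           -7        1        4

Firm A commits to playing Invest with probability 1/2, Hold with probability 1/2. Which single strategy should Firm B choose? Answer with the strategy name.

Match

If Firm B plays Match, Firm A's expected payoff is (1/2)·(-3) + (1/2)·(-7) = -5.
If Firm B plays Ignore, Firm A's expected payoff is (1/2)·4 + (1/2)·1 = 5/2.
If Firm B plays Undercut, Firm A's expected payoff is (1/2)·1 + (1/2)·4 = 5/2.
Firm B minimizes Firm A's payoff; the smallest is -5, so the best response is Match.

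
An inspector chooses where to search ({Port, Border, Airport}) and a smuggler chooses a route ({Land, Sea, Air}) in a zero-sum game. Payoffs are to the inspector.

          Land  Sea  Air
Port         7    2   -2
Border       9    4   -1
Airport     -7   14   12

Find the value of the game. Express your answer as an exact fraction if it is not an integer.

101/29

Row minima: Port → -2, Border → -1, Airport → -7; maximin = -1.
Column maxima: Land → 9, Sea → 14, Air → 12; minimax = 9.
-1 ≠ 9, so there is no saddle point; optimal play is mixed.
Port is strictly dominated by Border, so the inspector never plays it.
Sea is strictly dominated by Air (it gives the inspector strictly more in every row), so the smuggler never plays it.
On the remaining 2×2 (Border, Airport vs Land, Air):
Let the inspector play Border with probability p. Expected payoff against Land: 9p + (-7)(1−p) = 16p − 7; against Air: (-1)p + 12(1−p) = −13p + 12.
Setting these equal: 16p − 7 = −13p + 12 ⇒ 29p = 19 ⇒ p = 19/29, and the value is (16)·(19/29) − 7 = 101/29.
For the smuggler: with q = P(Land), equating Border's and Airport's payoffs gives 10q − 1 = −19q + 12 ⇒ q = 13/29.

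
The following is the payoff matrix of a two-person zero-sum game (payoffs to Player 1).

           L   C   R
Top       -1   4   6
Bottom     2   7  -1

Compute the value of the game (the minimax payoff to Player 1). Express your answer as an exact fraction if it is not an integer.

11/10

Row minima: Top → -1, Bottom → -1; maximin = -1.
Column maxima: L → 2, C → 7, R → 6; minimax = 2.
-1 ≠ 2, so there is no saddle point; optimal play is mixed.
C is strictly dominated by L (it gives Player 1 strictly more in every row), so Player 2 never plays it.
On the remaining 2×2 (Top, Bottom vs L, R):
Let Player 1 play Top with probability p. Expected payoff against L: (-1)p + 2(1−p) = −3p + 2; against R: 6p + (-1)(1−p) = 7p − 1.
Setting these equal: −3p + 2 = 7p − 1 ⇒ −10p = -3 ⇒ p = 3/10, and the value is (-3)·(3/10) + 2 = 11/10.
For Player 2: with q = P(L), equating Top's and Bottom's payoffs gives −7q + 6 = 3q − 1 ⇒ q = 7/10.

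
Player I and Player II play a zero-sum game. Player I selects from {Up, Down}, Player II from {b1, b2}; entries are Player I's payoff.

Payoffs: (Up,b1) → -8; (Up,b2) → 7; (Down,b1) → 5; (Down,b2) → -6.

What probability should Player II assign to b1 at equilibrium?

1/2

Row minima: Up → -8, Down → -6; maximin = -6.
Column maxima: b1 → 5, b2 → 7; minimax = 5.
-6 ≠ 5, so there is no saddle point; optimal play is mixed.
Let Player I play Up with probability p. Expected payoff against b1: (-8)p + 5(1−p) = −13p + 5; against b2: 7p + (-6)(1−p) = 13p − 6.
Setting these equal: −13p + 5 = 13p − 6 ⇒ −26p = -11 ⇒ p = 11/26, and the value is (-13)·(11/26) + 5 = -1/2.
For Player II: with q = P(b1), equating Up's and Down's payoffs gives −15q + 7 = 11q − 6 ⇒ q = 1/2.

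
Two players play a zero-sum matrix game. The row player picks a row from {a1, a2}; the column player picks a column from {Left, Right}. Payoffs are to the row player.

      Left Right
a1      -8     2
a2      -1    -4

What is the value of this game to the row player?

Row minima: a1 → -8, a2 → -4; maximin = -4.
Column maxima: Left → -1, Right → 2; minimax = -1.
-4 ≠ -1, so there is no saddle point; optimal play is mixed.
Let the row player play a1 with probability p. Expected payoff against Left: (-8)p + (-1)(1−p) = −7p − 1; against Right: 2p + (-4)(1−p) = 6p − 4.
Setting these equal: −7p − 1 = 6p − 4 ⇒ −13p = -3 ⇒ p = 3/13, and the value is (-7)·(3/13) − 1 = -34/13.
For the column player: with q = P(Left), equating a1's and a2's payoffs gives −10q + 2 = 3q − 4 ⇒ q = 6/13.

-34/13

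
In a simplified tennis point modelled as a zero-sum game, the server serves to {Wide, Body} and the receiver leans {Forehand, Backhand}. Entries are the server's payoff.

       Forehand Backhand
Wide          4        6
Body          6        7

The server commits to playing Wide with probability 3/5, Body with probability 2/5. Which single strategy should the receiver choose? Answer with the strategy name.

Forehand

If the receiver plays Forehand, the server's expected payoff is (3/5)·4 + (2/5)·6 = 24/5.
If the receiver plays Backhand, the server's expected payoff is (3/5)·6 + (2/5)·7 = 32/5.
The receiver minimizes the server's payoff; the smallest is 24/5, so the best response is Forehand.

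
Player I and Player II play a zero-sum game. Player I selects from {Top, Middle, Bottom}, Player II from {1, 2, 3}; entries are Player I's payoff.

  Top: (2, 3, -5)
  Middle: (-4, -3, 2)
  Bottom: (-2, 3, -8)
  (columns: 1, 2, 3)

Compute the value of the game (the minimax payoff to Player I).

Row minima: Top → -5, Middle → -4, Bottom → -8; maximin = -4.
Column maxima: 1 → 2, 2 → 3, 3 → 2; minimax = 2.
-4 ≠ 2, so there is no saddle point; optimal play is mixed.
2 is strictly dominated by 1 (it gives Player I strictly more in every row), so Player II never plays it.
With 2 eliminated, Bottom is strictly dominated by Top (Top gives Player I strictly more in every remaining column), so Player I never plays it.
On the remaining 2×2 (Top, Middle vs 1, 3):
Let Player I play Top with probability p. Expected payoff against 1: 2p + (-4)(1−p) = 6p − 4; against 3: (-5)p + 2(1−p) = −7p + 2.
Setting these equal: 6p − 4 = −7p + 2 ⇒ 13p = 6 ⇒ p = 6/13, and the value is (6)·(6/13) − 4 = -16/13.
For Player II: with q = P(1), equating Top's and Middle's payoffs gives 7q − 5 = −6q + 2 ⇒ q = 7/13.

-16/13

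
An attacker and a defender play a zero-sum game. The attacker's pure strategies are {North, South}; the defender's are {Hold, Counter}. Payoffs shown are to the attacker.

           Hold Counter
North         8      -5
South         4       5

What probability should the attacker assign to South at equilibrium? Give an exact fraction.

13/14

Row minima: North → -5, South → 4; maximin = 4.
Column maxima: Hold → 8, Counter → 5; minimax = 5.
4 ≠ 5, so there is no saddle point; optimal play is mixed.
Let the attacker play North with probability p. Expected payoff against Hold: 8p + 4(1−p) = 4p + 4; against Counter: (-5)p + 5(1−p) = −10p + 5.
Setting these equal: 4p + 4 = −10p + 5 ⇒ 14p = 1 ⇒ p = 1/14, and the value is (4)·(1/14) + 4 = 30/7.
For the defender: with q = P(Hold), equating North's and South's payoffs gives 13q − 5 = −q + 5 ⇒ q = 5/7.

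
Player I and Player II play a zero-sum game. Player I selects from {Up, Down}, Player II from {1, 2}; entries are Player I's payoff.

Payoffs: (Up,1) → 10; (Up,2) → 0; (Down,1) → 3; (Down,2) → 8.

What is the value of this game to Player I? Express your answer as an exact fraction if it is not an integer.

16/3

Row minima: Up → 0, Down → 3; maximin = 3.
Column maxima: 1 → 10, 2 → 8; minimax = 8.
3 ≠ 8, so there is no saddle point; optimal play is mixed.
Let Player I play Up with probability p. Expected payoff against 1: 10p + 3(1−p) = 7p + 3; against 2: 0p + 8(1−p) = −8p + 8.
Setting these equal: 7p + 3 = −8p + 8 ⇒ 15p = 5 ⇒ p = 1/3, and the value is (7)·(1/3) + 3 = 16/3.
For Player II: with q = P(1), equating Up's and Down's payoffs gives 10q = −5q + 8 ⇒ q = 8/15.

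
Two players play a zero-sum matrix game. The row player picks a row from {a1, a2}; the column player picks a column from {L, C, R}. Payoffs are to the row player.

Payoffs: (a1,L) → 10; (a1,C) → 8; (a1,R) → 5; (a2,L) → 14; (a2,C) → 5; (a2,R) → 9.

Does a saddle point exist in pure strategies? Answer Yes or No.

No

Row minima: a1 → 5, a2 → 5; maximin = 5.
Column maxima: L → 14, C → 8, R → 9; minimax = 8.
5 ≠ 8, so no pure-strategy equilibrium exists.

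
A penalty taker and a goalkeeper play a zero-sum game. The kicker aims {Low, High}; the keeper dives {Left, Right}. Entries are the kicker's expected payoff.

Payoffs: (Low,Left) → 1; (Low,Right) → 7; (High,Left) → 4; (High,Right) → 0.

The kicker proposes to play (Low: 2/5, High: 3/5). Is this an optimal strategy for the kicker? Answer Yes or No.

Yes

Against Left this mix gives (2/5)·1 + (3/5)·4 = 14/5.
Against Right this mix gives (2/5)·7 + (3/5)·0 = 14/5.
All of the keeper's active replies (Left, Right) yield 14/5, and no column does worse for the kicker. The mix makes the keeper indifferent and guarantees 14/5, so it is optimal.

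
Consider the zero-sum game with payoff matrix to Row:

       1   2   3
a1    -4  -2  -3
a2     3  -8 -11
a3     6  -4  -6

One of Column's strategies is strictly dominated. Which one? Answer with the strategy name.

3 holds Row's payoff strictly below 2 in every row: -3 < -2, -11 < -8, -6 < -4.
So 2 is strictly dominated for Column.

2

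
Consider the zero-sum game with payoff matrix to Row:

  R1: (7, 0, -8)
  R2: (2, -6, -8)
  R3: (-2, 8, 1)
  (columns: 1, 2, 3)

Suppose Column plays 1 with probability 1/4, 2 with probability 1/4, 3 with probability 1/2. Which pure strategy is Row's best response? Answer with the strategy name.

Expected payoff of R1: (1/4)·7 + (1/4)·0 + (1/2)·(-8) = -9/4.
Expected payoff of R2: (1/4)·2 + (1/4)·(-6) + (1/2)·(-8) = -5.
Expected payoff of R3: (1/4)·(-2) + (1/4)·8 + (1/2)·1 = 2.
The largest is 2, so Row's best response is R3.

R3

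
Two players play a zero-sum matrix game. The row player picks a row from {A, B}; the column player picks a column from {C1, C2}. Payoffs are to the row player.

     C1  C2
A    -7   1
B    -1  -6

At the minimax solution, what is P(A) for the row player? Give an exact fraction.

Row minima: A → -7, B → -6; maximin = -6.
Column maxima: C1 → -1, C2 → 1; minimax = -1.
-6 ≠ -1, so there is no saddle point; optimal play is mixed.
Let the row player play A with probability p. Expected payoff against C1: (-7)p + (-1)(1−p) = −6p − 1; against C2: 1p + (-6)(1−p) = 7p − 6.
Setting these equal: −6p − 1 = 7p − 6 ⇒ −13p = -5 ⇒ p = 5/13, and the value is (-6)·(5/13) − 1 = -43/13.
For the column player: with q = P(C1), equating A's and B's payoffs gives −8q + 1 = 5q − 6 ⇒ q = 7/13.

5/13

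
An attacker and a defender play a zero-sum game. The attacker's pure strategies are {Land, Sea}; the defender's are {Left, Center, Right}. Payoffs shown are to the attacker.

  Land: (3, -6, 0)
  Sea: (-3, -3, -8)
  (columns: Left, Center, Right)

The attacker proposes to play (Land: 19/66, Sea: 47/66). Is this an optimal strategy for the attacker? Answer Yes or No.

Against Left this mix gives (19/66)·3 + (47/66)·(-3) = -14/11.
Against Center this mix gives (19/66)·(-6) + (47/66)·(-3) = -85/22.
Against Right this mix gives (19/66)·0 + (47/66)·(-8) = -188/33.
The defender will play Right, holding the attacker to -188/33. Shifting weight toward the row that does better against Right would raise this floor (the equalizing mix achieves -48/11 against both Right and Center), so the proposed strategy is not optimal.

No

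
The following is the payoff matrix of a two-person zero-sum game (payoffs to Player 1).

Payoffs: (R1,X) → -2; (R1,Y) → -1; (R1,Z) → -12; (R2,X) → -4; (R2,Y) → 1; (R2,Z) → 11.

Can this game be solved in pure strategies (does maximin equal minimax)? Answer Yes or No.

Row minima: R1 → -12, R2 → -4; maximin = -4.
Column maxima: X → -2, Y → 1, Z → 11; minimax = -2.
-4 ≠ -2, so no pure-strategy equilibrium exists.

No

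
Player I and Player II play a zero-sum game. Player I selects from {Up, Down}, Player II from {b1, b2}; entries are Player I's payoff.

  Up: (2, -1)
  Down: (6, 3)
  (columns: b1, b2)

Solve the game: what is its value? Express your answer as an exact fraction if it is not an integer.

Row minima: Up → -1, Down → 3; maximin = 3.
Column maxima: b1 → 6, b2 → 3; minimax = 3.
Since maximin = minimax = 3, there is a saddle point and the value is 3.

3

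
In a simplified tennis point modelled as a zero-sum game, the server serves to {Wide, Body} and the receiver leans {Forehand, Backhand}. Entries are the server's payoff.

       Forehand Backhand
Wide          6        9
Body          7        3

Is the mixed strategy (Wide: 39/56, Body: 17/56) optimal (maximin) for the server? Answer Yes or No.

No

Against Forehand this mix gives (39/56)·6 + (17/56)·7 = 353/56.
Against Backhand this mix gives (39/56)·9 + (17/56)·3 = 201/28.
The receiver will play Forehand, holding the server to 353/56. Shifting weight toward the row that does better against Forehand would raise this floor (the equalizing mix achieves 45/7 against both Forehand and Backhand), so the proposed strategy is not optimal.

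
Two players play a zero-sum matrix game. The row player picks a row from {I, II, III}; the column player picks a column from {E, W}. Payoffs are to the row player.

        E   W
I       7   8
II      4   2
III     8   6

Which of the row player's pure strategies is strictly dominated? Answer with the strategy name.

II

I gives a strictly higher payoff than II against every column: 7 > 4, 8 > 2.
So II is strictly dominated and the row player never plays it.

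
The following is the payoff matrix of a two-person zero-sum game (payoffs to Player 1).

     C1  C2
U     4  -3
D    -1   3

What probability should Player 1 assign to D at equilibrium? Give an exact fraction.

7/11

Row minima: U → -3, D → -1; maximin = -1.
Column maxima: C1 → 4, C2 → 3; minimax = 3.
-1 ≠ 3, so there is no saddle point; optimal play is mixed.
Let Player 1 play U with probability p. Expected payoff against C1: 4p + (-1)(1−p) = 5p − 1; against C2: (-3)p + 3(1−p) = −6p + 3.
Setting these equal: 5p − 1 = −6p + 3 ⇒ 11p = 4 ⇒ p = 4/11, and the value is (5)·(4/11) − 1 = 9/11.
For Player 2: with q = P(C1), equating U's and D's payoffs gives 7q − 3 = −4q + 3 ⇒ q = 6/11.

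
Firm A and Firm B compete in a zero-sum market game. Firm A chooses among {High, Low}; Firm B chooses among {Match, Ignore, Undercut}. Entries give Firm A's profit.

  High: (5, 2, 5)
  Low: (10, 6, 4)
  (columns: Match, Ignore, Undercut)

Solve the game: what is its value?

Row minima: High → 2, Low → 4; maximin = 4.
Column maxima: Match → 10, Ignore → 6, Undercut → 5; minimax = 5.
4 ≠ 5, so there is no saddle point; optimal play is mixed.
Match is strictly dominated by Ignore (it gives Firm A strictly more in every row), so Firm B never plays it.
On the remaining 2×2 (High, Low vs Ignore, Undercut):
Let Firm A play High with probability p. Expected payoff against Ignore: 2p + 6(1−p) = −4p + 6; against Undercut: 5p + 4(1−p) = p + 4.
Setting these equal: −4p + 6 = p + 4 ⇒ −5p = -2 ⇒ p = 2/5, and the value is (-4)·(2/5) + 6 = 22/5.
For Firm B: with q = P(Ignore), equating High's and Low's payoffs gives −3q + 5 = 2q + 4 ⇒ q = 1/5.

22/5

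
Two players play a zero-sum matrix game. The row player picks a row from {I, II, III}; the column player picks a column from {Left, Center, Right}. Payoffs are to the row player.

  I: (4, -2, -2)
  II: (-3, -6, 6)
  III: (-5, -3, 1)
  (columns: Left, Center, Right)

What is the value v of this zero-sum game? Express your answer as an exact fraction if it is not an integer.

-2

Row minima: I → -2, II → -6, III → -5; maximin = -2.
Column maxima: Left → 4, Center → -2, Right → 6; minimax = -2.
Since maximin = minimax = -2, there is a saddle point and the value is -2.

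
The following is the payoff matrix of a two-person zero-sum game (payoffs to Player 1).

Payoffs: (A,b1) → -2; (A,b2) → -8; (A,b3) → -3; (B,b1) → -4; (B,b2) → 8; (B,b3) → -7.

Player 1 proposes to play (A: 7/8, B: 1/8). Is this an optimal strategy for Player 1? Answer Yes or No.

Against b1 this mix gives (7/8)·(-2) + (1/8)·(-4) = -9/4.
Against b2 this mix gives (7/8)·(-8) + (1/8)·8 = -6.
Against b3 this mix gives (7/8)·(-3) + (1/8)·(-7) = -7/2.
Player 2 will play b2, holding Player 1 to -6. Shifting weight toward the row that does better against b2 would raise this floor (the equalizing mix achieves -4 against both b2 and b3), so the proposed strategy is not optimal.

No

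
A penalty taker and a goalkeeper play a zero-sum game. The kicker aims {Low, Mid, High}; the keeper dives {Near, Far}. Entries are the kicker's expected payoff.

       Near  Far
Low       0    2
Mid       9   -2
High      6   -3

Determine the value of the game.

Row minima: Low → 0, Mid → -2, High → -3; maximin = 0.
Column maxima: Near → 9, Far → 2; minimax = 2.
0 ≠ 2, so there is no saddle point; optimal play is mixed.
High is strictly dominated by Mid, so the kicker never plays it.
On the remaining 2×2 (Low, Mid vs Near, Far):
Let the kicker play Low with probability p. Expected payoff against Near: 0p + 9(1−p) = −9p + 9; against Far: 2p + (-2)(1−p) = 4p − 2.
Setting these equal: −9p + 9 = 4p − 2 ⇒ −13p = -11 ⇒ p = 11/13, and the value is (-9)·(11/13) + 9 = 18/13.
For the keeper: with q = P(Near), equating Low's and Mid's payoffs gives −2q + 2 = 11q − 2 ⇒ q = 4/13.

18/13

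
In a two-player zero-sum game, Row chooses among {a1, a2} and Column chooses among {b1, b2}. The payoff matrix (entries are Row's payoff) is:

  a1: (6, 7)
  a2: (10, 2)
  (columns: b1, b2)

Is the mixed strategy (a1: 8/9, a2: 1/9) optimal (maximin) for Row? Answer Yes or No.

Yes

Against b1 this mix gives (8/9)·6 + (1/9)·10 = 58/9.
Against b2 this mix gives (8/9)·7 + (1/9)·2 = 58/9.
All of Column's active replies (b1, b2) yield 58/9, and no column does worse for Row. The mix makes Column indifferent and guarantees 58/9, so it is optimal.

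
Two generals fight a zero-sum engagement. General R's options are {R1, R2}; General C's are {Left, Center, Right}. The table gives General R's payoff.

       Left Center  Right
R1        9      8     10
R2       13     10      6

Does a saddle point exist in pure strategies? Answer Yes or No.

Row minima: R1 → 8, R2 → 6; maximin = 8.
Column maxima: Left → 13, Center → 10, Right → 10; minimax = 10.
8 ≠ 10, so no pure-strategy equilibrium exists.

No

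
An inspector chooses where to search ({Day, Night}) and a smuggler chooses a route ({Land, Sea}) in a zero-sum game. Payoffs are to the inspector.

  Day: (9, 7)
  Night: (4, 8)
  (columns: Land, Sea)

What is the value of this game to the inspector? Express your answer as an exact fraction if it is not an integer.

22/3

Row minima: Day → 7, Night → 4; maximin = 7.
Column maxima: Land → 9, Sea → 8; minimax = 8.
7 ≠ 8, so there is no saddle point; optimal play is mixed.
Let the inspector play Day with probability p. Expected payoff against Land: 9p + 4(1−p) = 5p + 4; against Sea: 7p + 8(1−p) = −p + 8.
Setting these equal: 5p + 4 = −p + 8 ⇒ 6p = 4 ⇒ p = 2/3, and the value is (5)·(2/3) + 4 = 22/3.
For the smuggler: with q = P(Land), equating Day's and Night's payoffs gives 2q + 7 = −4q + 8 ⇒ q = 1/6.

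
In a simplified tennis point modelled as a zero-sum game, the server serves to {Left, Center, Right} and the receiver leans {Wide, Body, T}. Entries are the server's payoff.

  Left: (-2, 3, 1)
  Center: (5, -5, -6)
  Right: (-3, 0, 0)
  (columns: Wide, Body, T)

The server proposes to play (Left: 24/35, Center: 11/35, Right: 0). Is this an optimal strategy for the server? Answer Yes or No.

Against Wide this mix gives (24/35)·(-2) + (11/35)·5 = 1/5.
Against Body this mix gives (24/35)·3 + (11/35)·(-5) = 17/35.
Against T this mix gives (24/35)·1 + (11/35)·(-6) = -6/5.
The receiver will play T, holding the server to -6/5. Shifting weight toward the row that does better against T would raise this floor (the equalizing mix achieves -1/2 against both T and Wide), so the proposed strategy is not optimal.

No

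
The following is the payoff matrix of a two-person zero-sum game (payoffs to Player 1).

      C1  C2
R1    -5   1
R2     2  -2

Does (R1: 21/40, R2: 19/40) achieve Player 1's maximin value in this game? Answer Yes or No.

Against C1 this mix gives (21/40)·(-5) + (19/40)·2 = -67/40.
Against C2 this mix gives (21/40)·1 + (19/40)·(-2) = -17/40.
Player 2 will play C1, holding Player 1 to -67/40. Shifting weight toward the row that does better against C1 would raise this floor (the equalizing mix achieves -4/5 against both C1 and C2), so the proposed strategy is not optimal.

No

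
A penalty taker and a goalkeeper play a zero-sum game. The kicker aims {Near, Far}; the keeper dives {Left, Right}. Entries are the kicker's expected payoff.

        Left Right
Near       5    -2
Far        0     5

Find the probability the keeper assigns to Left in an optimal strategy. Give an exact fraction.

7/12

Row minima: Near → -2, Far → 0; maximin = 0.
Column maxima: Left → 5, Right → 5; minimax = 5.
0 ≠ 5, so there is no saddle point; optimal play is mixed.
Let the kicker play Near with probability p. Expected payoff against Left: 5p + 0(1−p) = 5p; against Right: (-2)p + 5(1−p) = −7p + 5.
Setting these equal: 5p = −7p + 5 ⇒ 12p = 5 ⇒ p = 5/12, and the value is (5)·(5/12) = 25/12.
For the keeper: with q = P(Left), equating Near's and Far's payoffs gives 7q − 2 = −5q + 5 ⇒ q = 7/12.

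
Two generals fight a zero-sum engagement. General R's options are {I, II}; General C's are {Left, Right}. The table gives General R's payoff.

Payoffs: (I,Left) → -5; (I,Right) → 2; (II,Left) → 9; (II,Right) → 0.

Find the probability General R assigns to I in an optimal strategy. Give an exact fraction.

Row minima: I → -5, II → 0; maximin = 0.
Column maxima: Left → 9, Right → 2; minimax = 2.
0 ≠ 2, so there is no saddle point; optimal play is mixed.
Let General R play I with probability p. Expected payoff against Left: (-5)p + 9(1−p) = −14p + 9; against Right: 2p + 0(1−p) = 2p.
Setting these equal: −14p + 9 = 2p ⇒ −16p = -9 ⇒ p = 9/16, and the value is (-14)·(9/16) + 9 = 9/8.
For General C: with q = P(Left), equating I's and II's payoffs gives −7q + 2 = 9q ⇒ q = 1/8.

9/16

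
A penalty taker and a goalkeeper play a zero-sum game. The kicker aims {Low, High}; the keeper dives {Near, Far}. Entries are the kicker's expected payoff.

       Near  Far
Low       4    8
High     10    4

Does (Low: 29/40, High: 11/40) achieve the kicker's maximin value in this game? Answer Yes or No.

No

Against Near this mix gives (29/40)·4 + (11/40)·10 = 113/20.
Against Far this mix gives (29/40)·8 + (11/40)·4 = 69/10.
The keeper will play Near, holding the kicker to 113/20. Shifting weight toward the row that does better against Near would raise this floor (the equalizing mix achieves 32/5 against both Near and Far), so the proposed strategy is not optimal.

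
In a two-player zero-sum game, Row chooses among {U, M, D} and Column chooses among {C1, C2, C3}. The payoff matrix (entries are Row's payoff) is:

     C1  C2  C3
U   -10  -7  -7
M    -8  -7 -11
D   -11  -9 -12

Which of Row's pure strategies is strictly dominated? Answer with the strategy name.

U gives a strictly higher payoff than D against every column: -10 > -11, -7 > -9, -7 > -12.
So D is strictly dominated and Row never plays it.

D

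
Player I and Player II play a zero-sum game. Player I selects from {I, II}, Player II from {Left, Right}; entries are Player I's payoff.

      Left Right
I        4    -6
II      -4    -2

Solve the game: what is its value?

-8/3

Row minima: I → -6, II → -4; maximin = -4.
Column maxima: Left → 4, Right → -2; minimax = -2.
-4 ≠ -2, so there is no saddle point; optimal play is mixed.
Let Player I play I with probability p. Expected payoff against Left: 4p + (-4)(1−p) = 8p − 4; against Right: (-6)p + (-2)(1−p) = −4p − 2.
Setting these equal: 8p − 4 = −4p − 2 ⇒ 12p = 2 ⇒ p = 1/6, and the value is (8)·(1/6) − 4 = -8/3.
For Player II: with q = P(Left), equating I's and II's payoffs gives 10q − 6 = −2q − 2 ⇒ q = 1/3.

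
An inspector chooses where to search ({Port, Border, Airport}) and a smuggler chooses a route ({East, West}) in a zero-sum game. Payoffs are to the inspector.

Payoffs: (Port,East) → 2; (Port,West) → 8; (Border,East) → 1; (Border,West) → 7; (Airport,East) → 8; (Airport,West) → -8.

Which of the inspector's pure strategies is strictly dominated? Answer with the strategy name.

Border

Port gives a strictly higher payoff than Border against every column: 2 > 1, 8 > 7.
So Border is strictly dominated and the inspector never plays it.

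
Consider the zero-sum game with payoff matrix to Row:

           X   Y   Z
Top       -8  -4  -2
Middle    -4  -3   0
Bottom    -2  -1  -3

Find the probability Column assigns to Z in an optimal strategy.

2/5

Row minima: Top → -8, Middle → -4, Bottom → -3; maximin = -3.
Column maxima: X → -2, Y → -1, Z → 0; minimax = -2.
-3 ≠ -2, so there is no saddle point; optimal play is mixed.
Top is strictly dominated by Middle, so Row never plays it.
Y is strictly dominated by X (it gives Row strictly more in every row), so Column never plays it.
On the remaining 2×2 (Middle, Bottom vs X, Z):
Let Row play Middle with probability p. Expected payoff against X: (-4)p + (-2)(1−p) = −2p − 2; against Z: 0p + (-3)(1−p) = 3p − 3.
Setting these equal: −2p − 2 = 3p − 3 ⇒ −5p = -1 ⇒ p = 1/5, and the value is (-2)·(1/5) − 2 = -12/5.
For Column: with q = P(X), equating Middle's and Bottom's payoffs gives −4q = q − 3 ⇒ q = 3/5.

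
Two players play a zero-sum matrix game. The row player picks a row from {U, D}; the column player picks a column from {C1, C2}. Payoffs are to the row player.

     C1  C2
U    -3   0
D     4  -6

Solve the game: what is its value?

Row minima: U → -3, D → -6; maximin = -3.
Column maxima: C1 → 4, C2 → 0; minimax = 0.
-3 ≠ 0, so there is no saddle point; optimal play is mixed.
Let the row player play U with probability p. Expected payoff against C1: (-3)p + 4(1−p) = −7p + 4; against C2: 0p + (-6)(1−p) = 6p − 6.
Setting these equal: −7p + 4 = 6p − 6 ⇒ −13p = -10 ⇒ p = 10/13, and the value is (-7)·(10/13) + 4 = -18/13.
For the column player: with q = P(C1), equating U's and D's payoffs gives −3q = 10q − 6 ⇒ q = 6/13.

-18/13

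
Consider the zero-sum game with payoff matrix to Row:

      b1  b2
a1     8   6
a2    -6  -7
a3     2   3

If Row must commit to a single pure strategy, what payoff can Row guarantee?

Row minima: a1 → 6, a2 → -7, a3 → 2.
The best of these is 6.

6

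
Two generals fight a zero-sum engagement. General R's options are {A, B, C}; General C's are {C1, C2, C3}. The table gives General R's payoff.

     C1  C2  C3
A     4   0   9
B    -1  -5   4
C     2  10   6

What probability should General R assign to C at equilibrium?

1/3

Row minima: A → 0, B → -5, C → 2; maximin = 2.
Column maxima: C1 → 4, C2 → 10, C3 → 9; minimax = 4.
2 ≠ 4, so there is no saddle point; optimal play is mixed.
B is strictly dominated by A, so General R never plays it.
C3 is strictly dominated by C1 (it gives General R strictly more in every row), so General C never plays it.
On the remaining 2×2 (A, C vs C1, C2):
Let General R play A with probability p. Expected payoff against C1: 4p + 2(1−p) = 2p + 2; against C2: 0p + 10(1−p) = −10p + 10.
Setting these equal: 2p + 2 = −10p + 10 ⇒ 12p = 8 ⇒ p = 2/3, and the value is (2)·(2/3) + 2 = 10/3.
For General C: with q = P(C1), equating A's and C's payoffs gives 4q = −8q + 10 ⇒ q = 5/6.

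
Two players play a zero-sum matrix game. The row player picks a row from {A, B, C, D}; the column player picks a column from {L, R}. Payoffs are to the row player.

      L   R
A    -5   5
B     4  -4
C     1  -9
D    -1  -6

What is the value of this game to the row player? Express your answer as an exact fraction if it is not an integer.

0

Row minima: A → -5, B → -4, C → -9, D → -6; maximin = -4.
Column maxima: L → 4, R → 5; minimax = 4.
-4 ≠ 4, so there is no saddle point; optimal play is mixed.
C is strictly dominated by B, so the row player never plays it.
D is strictly dominated by B, so the row player never plays it.
On the remaining 2×2 (A, B vs L, R):
Let the row player play A with probability p. Expected payoff against L: (-5)p + 4(1−p) = −9p + 4; against R: 5p + (-4)(1−p) = 9p − 4.
Setting these equal: −9p + 4 = 9p − 4 ⇒ −18p = -8 ⇒ p = 4/9, and the value is (-9)·(4/9) + 4 = 0.
For the column player: with q = P(L), equating A's and B's payoffs gives −10q + 5 = 8q − 4 ⇒ q = 1/2.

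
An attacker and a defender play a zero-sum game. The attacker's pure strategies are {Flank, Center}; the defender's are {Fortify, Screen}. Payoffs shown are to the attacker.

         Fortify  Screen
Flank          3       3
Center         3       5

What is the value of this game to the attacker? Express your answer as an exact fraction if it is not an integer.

Row minima: Flank → 3, Center → 3; maximin = 3.
Column maxima: Fortify → 3, Screen → 5; minimax = 3.
Since maximin = minimax = 3, there is a saddle point and the value is 3.

3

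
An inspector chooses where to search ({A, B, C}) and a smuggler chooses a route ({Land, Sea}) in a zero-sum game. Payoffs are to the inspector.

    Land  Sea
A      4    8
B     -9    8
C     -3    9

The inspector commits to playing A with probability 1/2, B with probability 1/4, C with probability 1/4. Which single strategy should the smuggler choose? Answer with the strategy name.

If the smuggler plays Land, the inspector's expected payoff is (1/2)·4 + (1/4)·(-9) + (1/4)·(-3) = -1.
If the smuggler plays Sea, the inspector's expected payoff is (1/2)·8 + (1/4)·8 + (1/4)·9 = 33/4.
The smuggler minimizes the inspector's payoff; the smallest is -1, so the best response is Land.

Land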